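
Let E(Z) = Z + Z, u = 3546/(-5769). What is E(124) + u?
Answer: 158574/641 ≈ 247.39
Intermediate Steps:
u = -394/641 (u = 3546*(-1/5769) = -394/641 ≈ -0.61466)
E(Z) = 2*Z
E(124) + u = 2*124 - 394/641 = 248 - 394/641 = 158574/641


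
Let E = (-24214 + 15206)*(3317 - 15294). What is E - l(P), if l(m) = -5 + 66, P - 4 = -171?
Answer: 107888755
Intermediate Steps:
P = -167 (P = 4 - 171 = -167)
l(m) = 61
E = 107888816 (E = -9008*(-11977) = 107888816)
E - l(P) = 107888816 - 1*61 = 107888816 - 61 = 107888755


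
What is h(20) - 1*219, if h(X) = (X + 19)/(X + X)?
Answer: -8721/40 ≈ -218.02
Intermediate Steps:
h(X) = (19 + X)/(2*X) (h(X) = (19 + X)/((2*X)) = (19 + X)*(1/(2*X)) = (19 + X)/(2*X))
h(20) - 1*219 = (1/2)*(19 + 20)/20 - 1*219 = (1/2)*(1/20)*39 - 219 = 39/40 - 219 = -8721/40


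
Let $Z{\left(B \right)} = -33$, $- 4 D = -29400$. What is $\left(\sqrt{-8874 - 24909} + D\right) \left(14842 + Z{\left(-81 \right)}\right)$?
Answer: $108846150 + 14809 i \sqrt{33783} \approx 1.0885 \cdot 10^{8} + 2.7219 \cdot 10^{6} i$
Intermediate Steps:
$D = 7350$ ($D = \left(- \frac{1}{4}\right) \left(-29400\right) = 7350$)
$\left(\sqrt{-8874 - 24909} + D\right) \left(14842 + Z{\left(-81 \right)}\right) = \left(\sqrt{-8874 - 24909} + 7350\right) \left(14842 - 33\right) = \left(\sqrt{-33783} + 7350\right) 14809 = \left(i \sqrt{33783} + 7350\right) 14809 = \left(7350 + i \sqrt{33783}\right) 14809 = 108846150 + 14809 i \sqrt{33783}$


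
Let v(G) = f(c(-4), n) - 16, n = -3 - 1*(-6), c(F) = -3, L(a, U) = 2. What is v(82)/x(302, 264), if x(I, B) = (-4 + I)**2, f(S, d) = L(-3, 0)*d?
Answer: -5/44402 ≈ -0.00011261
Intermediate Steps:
n = 3 (n = -3 + 6 = 3)
f(S, d) = 2*d
v(G) = -10 (v(G) = 2*3 - 16 = 6 - 16 = -10)
v(82)/x(302, 264) = -10/(-4 + 302)**2 = -10/(298**2) = -10/88804 = -10*1/88804 = -5/44402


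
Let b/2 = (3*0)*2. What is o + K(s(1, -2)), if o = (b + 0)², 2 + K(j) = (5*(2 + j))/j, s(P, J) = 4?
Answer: 11/2 ≈ 5.5000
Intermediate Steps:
K(j) = -2 + (10 + 5*j)/j (K(j) = -2 + (5*(2 + j))/j = -2 + (10 + 5*j)/j)
b = 0 (b = 2*((3*0)*2) = 2*(0*2) = 2*0 = 0)
o = 0 (o = (0 + 0)² = 0² = 0)
o + K(s(1, -2)) = 0 + (3 + 10/4) = 0 + (3 + 10*(¼)) = 0 + (3 + 5/2) = 0 + 11/2 = 11/2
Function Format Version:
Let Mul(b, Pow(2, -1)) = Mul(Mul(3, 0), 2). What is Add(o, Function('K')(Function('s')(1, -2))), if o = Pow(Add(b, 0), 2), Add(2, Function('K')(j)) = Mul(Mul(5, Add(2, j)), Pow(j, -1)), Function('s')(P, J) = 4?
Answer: Rational(11, 2) ≈ 5.5000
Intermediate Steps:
Function('K')(j) = Add(-2, Mul(Pow(j, -1), Add(10, Mul(5, j)))) (Function('K')(j) = Add(-2, Mul(Mul(5, Add(2, j)), Pow(j, -1))) = Add(-2, Mul(Add(10, Mul(5, j)), Pow(j, -1))) = Add(-2, Mul(Pow(j, -1), Add(10, Mul(5, j)))))
b = 0 (b = Mul(2, Mul(Mul(3, 0), 2)) = Mul(2, Mul(0, 2)) = Mul(2, 0) = 0)
o = 0 (o = Pow(Add(0, 0), 2) = Pow(0, 2) = 0)
Add(o, Function('K')(Function('s')(1, -2))) = Add(0, Add(3, Mul(10, Pow(4, -1)))) = Add(0, Add(3, Mul(10, Rational(1, 4)))) = Add(0, Add(3, Rational(5, 2))) = Add(0, Rational(11, 2)) = Rational(11, 2)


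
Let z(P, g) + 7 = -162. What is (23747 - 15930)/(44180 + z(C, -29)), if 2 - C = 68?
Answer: 7817/44011 ≈ 0.17761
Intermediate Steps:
C = -66 (C = 2 - 1*68 = 2 - 68 = -66)
z(P, g) = -169 (z(P, g) = -7 - 162 = -169)
(23747 - 15930)/(44180 + z(C, -29)) = (23747 - 15930)/(44180 - 169) = 7817/44011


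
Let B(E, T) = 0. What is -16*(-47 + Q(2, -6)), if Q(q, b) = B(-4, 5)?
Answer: 752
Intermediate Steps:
Q(q, b) = 0
-16*(-47 + Q(2, -6)) = -16*(-47 + 0) = -16*(-47) = 752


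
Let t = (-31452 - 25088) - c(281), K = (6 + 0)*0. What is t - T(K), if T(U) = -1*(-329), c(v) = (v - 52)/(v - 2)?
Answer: -15866680/279 ≈ -56870.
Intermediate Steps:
c(v) = (-52 + v)/(-2 + v)
K = 0 (K = 6*0 = 0)
T(U) = 329
t = -15774889/279 (t = (-31452 - 25088) - (-52 + 281)/(-2 + 281) = -56540 - 229/279 = -15774889/279 ≈ -56541.)
t - T(K) = -15774889/279 - 1*329 = -15774889/279 - 329 = -15866680/279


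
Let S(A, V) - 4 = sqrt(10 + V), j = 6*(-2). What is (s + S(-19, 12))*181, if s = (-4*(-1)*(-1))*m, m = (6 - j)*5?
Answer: -64436 + 181*sqrt(22) ≈ -63587.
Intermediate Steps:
j = -12
S(A, V) = 4 + sqrt(10 + V)
m = 90 (m = (6 - 1*(-12))*5 = (6 + 12)*5 = 18*5 = 90)
s = -360 (s = (-4*(-1)*(-1))*90 = (4*(-1))*90 = -4*90 = -360)
(s + S(-19, 12))*181 = (-360 + (4 + sqrt(10 + 12)))*181 = (-360 + (4 + sqrt(22)))*181 = (-356 + sqrt(22))*181 = -64436 + 181*sqrt(22)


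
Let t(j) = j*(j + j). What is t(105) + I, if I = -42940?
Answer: -20890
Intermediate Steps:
t(j) = 2*j² (t(j) = j*(2*j) = 2*j²)
t(105) + I = 2*105² - 42940 = 2*11025 - 42940 = 22050 - 42940 = -20890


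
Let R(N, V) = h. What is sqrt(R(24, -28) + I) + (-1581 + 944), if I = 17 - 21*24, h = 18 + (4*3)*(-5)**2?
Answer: -637 + 13*I ≈ -637.0 + 13.0*I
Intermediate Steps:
h = 318 (h = 18 + 12*25 = 18 + 300 = 318)
R(N, V) = 318
I = -487 (I = 17 - 504 = -487)
sqrt(R(24, -28) + I) + (-1581 + 944) = sqrt(318 - 487) + (-1581 + 944) = sqrt(-169) - 637 = 13*I - 637 = -637 + 13*I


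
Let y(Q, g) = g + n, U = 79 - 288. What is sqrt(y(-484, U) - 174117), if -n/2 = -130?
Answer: I*sqrt(174066) ≈ 417.21*I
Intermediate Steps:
n = 260 (n = -2*(-130) = 260)
U = -209
y(Q, g) = 260 + g (y(Q, g) = g + 260 = 260 + g)
sqrt(y(-484, U) - 174117) = sqrt((260 - 209) - 174117) = sqrt(51 - 174117) = sqrt(-174066) = I*sqrt(174066)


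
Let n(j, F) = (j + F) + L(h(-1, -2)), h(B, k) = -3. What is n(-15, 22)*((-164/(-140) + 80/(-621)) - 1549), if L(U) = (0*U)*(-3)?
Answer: -33644854/3105 ≈ -10836.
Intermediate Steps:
L(U) = 0 (L(U) = 0*(-3) = 0)
n(j, F) = F + j (n(j, F) = (j + F) + 0 = (F + j) + 0 = F + j)
n(-15, 22)*((-164/(-140) + 80/(-621)) - 1549) = (22 - 15)*((-164/(-140) + 80/(-621)) - 1549) = 7*((-164*(-1/140) + 80*(-1/621)) - 1549) = 7*((41/35 - 80/621) - 1549) = 7*(22661/21735 - 1549) = 7*(-33644854/21735) = -33644854/3105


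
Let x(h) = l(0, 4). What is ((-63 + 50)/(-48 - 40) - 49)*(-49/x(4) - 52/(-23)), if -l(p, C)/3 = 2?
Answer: -2062087/4048 ≈ -509.41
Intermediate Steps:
l(p, C) = -6 (l(p, C) = -3*2 = -6)
x(h) = -6
((-63 + 50)/(-48 - 40) - 49)*(-49/x(4) - 52/(-23)) = ((-63 + 50)/(-48 - 40) - 49)*(-49/(-6) - 52/(-23)) = (-13/(-88) - 49)*(-49*(-1/6) - 52*(-1/23)) = (-13*(-1/88) - 49)*(49/6 + 52/23) = (13/88 - 49)*(1439/138) = -4299/88*1439/138 = -2062087/4048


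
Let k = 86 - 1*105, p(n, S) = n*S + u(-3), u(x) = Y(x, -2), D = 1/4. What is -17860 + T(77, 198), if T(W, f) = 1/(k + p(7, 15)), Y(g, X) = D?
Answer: -6161696/345 ≈ -17860.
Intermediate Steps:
D = ¼ ≈ 0.25000
Y(g, X) = ¼
u(x) = ¼
p(n, S) = ¼ + S*n (p(n, S) = n*S + ¼ = S*n + ¼ = ¼ + S*n)
k = -19 (k = 86 - 105 = -19)
T(W, f) = 4/345 (T(W, f) = 1/(-19 + (¼ + 15*7)) = 1/(-19 + (¼ + 105)) = 1/(-19 + 421/4) = 1/(345/4) = 4/345)
-17860 + T(77, 198) = -17860 + 4/345 = -6161696/345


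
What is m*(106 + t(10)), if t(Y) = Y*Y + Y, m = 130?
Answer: 28080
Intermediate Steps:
t(Y) = Y + Y² (t(Y) = Y² + Y = Y + Y²)
m*(106 + t(10)) = 130*(106 + 10*(1 + 10)) = 130*(106 + 10*11) = 130*(106 + 110) = 130*216 = 28080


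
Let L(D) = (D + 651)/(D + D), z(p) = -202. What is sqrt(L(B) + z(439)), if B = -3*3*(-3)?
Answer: I*sqrt(1705)/3 ≈ 13.764*I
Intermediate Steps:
B = 27 (B = -9*(-3) = 27)
L(D) = (651 + D)/(2*D) (L(D) = (651 + D)/((2*D)) = (651 + D)*(1/(2*D)) = (651 + D)/(2*D))
sqrt(L(B) + z(439)) = sqrt((1/2)*(651 + 27)/27 - 202) = sqrt((1/2)*(1/27)*678 - 202) = sqrt(113/9 - 202) = sqrt(-1705/9) = I*sqrt(1705)/3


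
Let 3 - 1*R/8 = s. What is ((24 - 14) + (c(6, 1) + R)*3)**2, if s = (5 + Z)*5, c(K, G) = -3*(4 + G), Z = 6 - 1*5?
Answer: 466489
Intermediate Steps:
Z = 1 (Z = 6 - 5 = 1)
c(K, G) = -12 - 3*G
s = 30 (s = (5 + 1)*5 = 6*5 = 30)
R = -216 (R = 24 - 8*30 = 24 - 240 = -216)
((24 - 14) + (c(6, 1) + R)*3)**2 = ((24 - 14) + ((-12 - 3*1) - 216)*3)**2 = (10 + ((-12 - 3) - 216)*3)**2 = (10 + (-15 - 216)*3)**2 = (10 - 231*3)**2 = (10 - 693)**2 = (-683)**2 = 466489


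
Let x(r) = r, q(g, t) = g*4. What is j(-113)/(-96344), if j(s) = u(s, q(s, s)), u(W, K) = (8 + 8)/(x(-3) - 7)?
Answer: 1/60215 ≈ 1.6607e-5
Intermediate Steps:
q(g, t) = 4*g
u(W, K) = -8/5 (u(W, K) = (8 + 8)/(-3 - 7) = 16/(-10) = 16*(-⅒) = -8/5)
j(s) = -8/5
j(-113)/(-96344) = -8/5/(-96344) = -8/5*(-1/96344) = 1/60215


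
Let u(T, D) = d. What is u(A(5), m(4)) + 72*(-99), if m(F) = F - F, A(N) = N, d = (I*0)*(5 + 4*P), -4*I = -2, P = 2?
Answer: -7128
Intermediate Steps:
I = 1/2 (I = -1/4*(-2) = 1/2 ≈ 0.50000)
d = 0 (d = ((1/2)*0)*(5 + 4*2) = 0*(5 + 8) = 0*13 = 0)
m(F) = 0
u(T, D) = 0
u(A(5), m(4)) + 72*(-99) = 0 + 72*(-99) = 0 - 7128 = -7128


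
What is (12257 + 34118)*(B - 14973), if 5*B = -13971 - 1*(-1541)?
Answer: -809661125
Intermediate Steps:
B = -2486 (B = (-13971 - 1*(-1541))/5 = (-13971 + 1541)/5 = (⅕)*(-12430) = -2486)
(12257 + 34118)*(B - 14973) = (12257 + 34118)*(-2486 - 14973) = 46375*(-17459) = -809661125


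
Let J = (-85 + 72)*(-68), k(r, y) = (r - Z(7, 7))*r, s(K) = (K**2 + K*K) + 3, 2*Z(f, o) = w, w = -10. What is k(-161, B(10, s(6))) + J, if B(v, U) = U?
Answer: 26000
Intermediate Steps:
Z(f, o) = -5 (Z(f, o) = (1/2)*(-10) = -5)
s(K) = 3 + 2*K**2 (s(K) = (K**2 + K**2) + 3 = 2*K**2 + 3 = 3 + 2*K**2)
k(r, y) = r*(5 + r) (k(r, y) = (r - 1*(-5))*r = (r + 5)*r = (5 + r)*r = r*(5 + r))
J = 884 (J = -13*(-68) = 884)
k(-161, B(10, s(6))) + J = -161*(5 - 161) + 884 = -161*(-156) + 884 = 25116 + 884 = 26000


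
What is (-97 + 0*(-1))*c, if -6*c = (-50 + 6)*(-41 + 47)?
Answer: -4268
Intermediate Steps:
c = 44 (c = -(-50 + 6)*(-41 + 47)/6 = -(-22)*6/3 = -⅙*(-264) = 44)
(-97 + 0*(-1))*c = (-97 + 0*(-1))*44 = (-97 + 0)*44 = -97*44 = -4268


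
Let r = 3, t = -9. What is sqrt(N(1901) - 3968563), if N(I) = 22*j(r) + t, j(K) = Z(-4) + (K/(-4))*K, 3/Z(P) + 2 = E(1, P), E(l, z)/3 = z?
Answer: I*sqrt(777850738)/14 ≈ 1992.1*I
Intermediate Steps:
E(l, z) = 3*z
Z(P) = 3/(-2 + 3*P)
j(K) = -3/14 - K**2/4 (j(K) = 3/(-2 + 3*(-4)) + (K/(-4))*K = 3/(-2 - 12) + (K*(-1/4))*K = 3/(-14) + (-K/4)*K = 3*(-1/14) - K**2/4 = -3/14 - K**2/4)
N(I) = -885/14 (N(I) = 22*(-3/14 - 1/4*3**2) - 9 = 22*(-3/14 - 1/4*9) - 9 = 22*(-3/14 - 9/4) - 9 = 22*(-69/28) - 9 = -759/14 - 9 = -885/14)
sqrt(N(1901) - 3968563) = sqrt(-885/14 - 3968563) = sqrt(-55560767/14) = I*sqrt(777850738)/14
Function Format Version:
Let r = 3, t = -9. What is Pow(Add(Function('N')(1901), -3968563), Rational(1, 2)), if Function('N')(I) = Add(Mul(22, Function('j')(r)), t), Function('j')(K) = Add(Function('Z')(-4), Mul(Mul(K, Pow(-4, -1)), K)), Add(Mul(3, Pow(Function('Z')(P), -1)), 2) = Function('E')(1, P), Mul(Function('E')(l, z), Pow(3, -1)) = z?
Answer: Mul(Rational(1, 14), I, Pow(777850738, Rational(1, 2))) ≈ Mul(1992.1, I)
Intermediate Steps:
Function('E')(l, z) = Mul(3, z)
Function('Z')(P) = Mul(3, Pow(Add(-2, Mul(3, P)), -1))
Function('j')(K) = Add(Rational(-3, 14), Mul(Rational(-1, 4), Pow(K, 2))) (Function('j')(K) = Add(Mul(3, Pow(Add(-2, Mul(3, -4)), -1)), Mul(Mul(K, Pow(-4, -1)), K)) = Add(Mul(3, Pow(Add(-2, -12), -1)), Mul(Mul(K, Rational(-1, 4)), K)) = Add(Mul(3, Pow(-14, -1)), Mul(Mul(Rational(-1, 4), K), K)) = Add(Mul(3, Rational(-1, 14)), Mul(Rational(-1, 4), Pow(K, 2))) = Add(Rational(-3, 14), Mul(Rational(-1, 4), Pow(K, 2))))
Function('N')(I) = Rational(-885, 14) (Function('N')(I) = Add(Mul(22, Add(Rational(-3, 14), Mul(Rational(-1, 4), Pow(3, 2)))), -9) = Add(Mul(22, Add(Rational(-3, 14), Mul(Rational(-1, 4), 9))), -9) = Add(Mul(22, Add(Rational(-3, 14), Rational(-9, 4))), -9) = Add(Mul(22, Rational(-69, 28)), -9) = Add(Rational(-759, 14), -9) = Rational(-885, 14))
Pow(Add(Function('N')(1901), -3968563), Rational(1, 2)) = Pow(Add(Rational(-885, 14), -3968563), Rational(1, 2)) = Pow(Rational(-55560767, 14), Rational(1, 2)) = Mul(Rational(1, 14), I, Pow(777850738, Rational(1, 2)))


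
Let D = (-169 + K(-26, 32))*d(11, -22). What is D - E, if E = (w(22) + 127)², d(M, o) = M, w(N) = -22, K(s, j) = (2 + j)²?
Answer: -168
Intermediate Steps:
E = 11025 (E = (-22 + 127)² = 105² = 11025)
D = 10857 (D = (-169 + (2 + 32)²)*11 = (-169 + 34²)*11 = (-169 + 1156)*11 = 987*11 = 10857)
D - E = 10857 - 1*11025 = 10857 - 11025 = -168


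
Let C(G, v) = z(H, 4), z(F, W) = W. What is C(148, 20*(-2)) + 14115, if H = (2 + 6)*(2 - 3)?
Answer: 14119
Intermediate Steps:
H = -8 (H = 8*(-1) = -8)
C(G, v) = 4
C(148, 20*(-2)) + 14115 = 4 + 14115 = 14119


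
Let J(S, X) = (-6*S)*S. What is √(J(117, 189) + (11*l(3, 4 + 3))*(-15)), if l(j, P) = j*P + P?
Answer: I*√86754 ≈ 294.54*I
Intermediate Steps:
l(j, P) = P + P*j (l(j, P) = P*j + P = P + P*j)
J(S, X) = -6*S²
√(J(117, 189) + (11*l(3, 4 + 3))*(-15)) = √(-6*117² + (11*((4 + 3)*(1 + 3)))*(-15)) = √(-6*13689 + (11*(7*4))*(-15)) = √(-82134 + (11*28)*(-15)) = √(-82134 + 308*(-15)) = √(-82134 - 4620) = √(-86754) = I*√86754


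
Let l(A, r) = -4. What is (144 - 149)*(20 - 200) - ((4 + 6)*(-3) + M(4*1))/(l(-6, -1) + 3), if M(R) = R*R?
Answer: 886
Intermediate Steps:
M(R) = R²
(144 - 149)*(20 - 200) - ((4 + 6)*(-3) + M(4*1))/(l(-6, -1) + 3) = (144 - 149)*(20 - 200) - ((4 + 6)*(-3) + (4*1)²)/(-4 + 3) = -5*(-180) - (10*(-3) + 4²)/(-1) = 900 - (-30 + 16)*(-1) = 900 - (-14)*(-1) = 900 - 1*14 = 900 - 14 = 886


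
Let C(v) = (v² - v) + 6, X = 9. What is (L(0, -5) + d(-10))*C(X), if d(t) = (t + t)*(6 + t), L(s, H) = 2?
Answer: 6396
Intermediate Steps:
d(t) = 2*t*(6 + t) (d(t) = (2*t)*(6 + t) = 2*t*(6 + t))
C(v) = 6 + v² - v
(L(0, -5) + d(-10))*C(X) = (2 + 2*(-10)*(6 - 10))*(6 + 9² - 1*9) = (2 + 2*(-10)*(-4))*(6 + 81 - 9) = (2 + 80)*78 = 82*78 = 6396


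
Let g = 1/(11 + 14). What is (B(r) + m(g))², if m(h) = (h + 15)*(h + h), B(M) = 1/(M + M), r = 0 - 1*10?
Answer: 8311689/6250000 ≈ 1.3299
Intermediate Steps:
r = -10 (r = 0 - 10 = -10)
B(M) = 1/(2*M)
g = 1/25 ≈ 0.040000
m(h) = 2*h*(15 + h) (m(h) = (15 + h)*(2*h) = 2*h*(15 + h))
(B(r) + m(g))² = ((½)/(-10) + 2*(1/25)*(15 + 1/25))² = ((½)*(-⅒) + 2*(1/25)*(376/25))² = (-1/20 + 752/625)² = (2883/2500)² = 8311689/6250000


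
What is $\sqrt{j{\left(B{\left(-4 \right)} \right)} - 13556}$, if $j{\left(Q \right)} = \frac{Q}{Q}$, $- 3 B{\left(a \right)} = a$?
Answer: $i \sqrt{13555} \approx 116.43 i$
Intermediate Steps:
$B{\left(a \right)} = - \frac{a}{3}$
$j{\left(Q \right)} = 1$
$\sqrt{j{\left(B{\left(-4 \right)} \right)} - 13556} = \sqrt{1 - 13556} = \sqrt{-13555} = i \sqrt{13555}$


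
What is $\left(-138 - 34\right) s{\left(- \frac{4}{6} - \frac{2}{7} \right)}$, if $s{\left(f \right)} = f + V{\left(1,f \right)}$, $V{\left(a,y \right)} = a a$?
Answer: $- \frac{172}{21} \approx -8.1905$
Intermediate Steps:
$V{\left(a,y \right)} = a^{2}$
$s{\left(f \right)} = 1 + f$ ($s{\left(f \right)} = f + 1^{2} = f + 1 = 1 + f$)
$\left(-138 - 34\right) s{\left(- \frac{4}{6} - \frac{2}{7} \right)} = \left(-138 - 34\right) \left(1 - \left(\frac{2}{3} + \frac{2}{7}\right)\right) = - 172 \left(1 - \frac{20}{21}\right) = \left(-172\right) \frac{1}{21} = - \frac{172}{21}$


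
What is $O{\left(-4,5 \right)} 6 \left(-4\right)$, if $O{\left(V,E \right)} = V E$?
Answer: $480$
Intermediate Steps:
$O{\left(V,E \right)} = E V$
$O{\left(-4,5 \right)} 6 \left(-4\right) = 5 \left(-4\right) 6 \left(-4\right) = \left(-20\right) 6 \left(-4\right) = \left(-120\right) \left(-4\right) = 480$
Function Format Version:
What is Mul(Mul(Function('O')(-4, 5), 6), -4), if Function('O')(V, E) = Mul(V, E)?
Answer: 480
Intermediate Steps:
Function('O')(V, E) = Mul(E, V)
Mul(Mul(Function('O')(-4, 5), 6), -4) = Mul(Mul(Mul(5, -4), 6), -4) = Mul(Mul(-20, 6), -4) = Mul(-120, -4) = 480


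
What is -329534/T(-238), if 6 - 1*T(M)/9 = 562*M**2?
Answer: 164767/143252649 ≈ 0.0011502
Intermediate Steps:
T(M) = 54 - 5058*M**2
-329534/T(-238) = -329534/(54 - 5058*(-238)**2) = -329534/(54 - 5058*56644) = -329534/(54 - 286505352) = -329534/(-286505298) = -329534*(-1/286505298) = 164767/143252649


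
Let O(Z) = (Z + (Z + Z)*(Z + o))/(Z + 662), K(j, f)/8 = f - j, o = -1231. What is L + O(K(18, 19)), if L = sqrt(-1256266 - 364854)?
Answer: -1956/67 + 8*I*sqrt(25330) ≈ -29.194 + 1273.2*I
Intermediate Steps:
K(j, f) = -8*j + 8*f (K(j, f) = 8*(f - j) = -8*j + 8*f)
L = 8*I*sqrt(25330) (L = sqrt(-1621120) = 8*I*sqrt(25330) ≈ 1273.2*I)
O(Z) = (Z + 2*Z*(-1231 + Z))/(662 + Z) (O(Z) = (Z + (Z + Z)*(Z - 1231))/(Z + 662) = (Z + (2*Z)*(-1231 + Z))/(662 + Z) = (Z + 2*Z*(-1231 + Z))/(662 + Z))
L + O(K(18, 19)) = 8*I*sqrt(25330) + (-8*18 + 8*19)*(-2461 + 2*(-8*18 + 8*19))/(662 + (-8*18 + 8*19)) = 8*I*sqrt(25330) + (-144 + 152)*(-2461 + 2*(-144 + 152))/(662 + (-144 + 152)) = 8*I*sqrt(25330) + 8*(-2461 + 2*8)/(662 + 8) = 8*I*sqrt(25330) + 8*(-2461 + 16)/670 = 8*I*sqrt(25330) + 8*(1/670)*(-2445) = 8*I*sqrt(25330) - 1956/67 = -1956/67 + 8*I*sqrt(25330)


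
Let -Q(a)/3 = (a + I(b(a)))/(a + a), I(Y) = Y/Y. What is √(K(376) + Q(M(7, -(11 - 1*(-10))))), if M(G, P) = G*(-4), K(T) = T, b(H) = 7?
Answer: 5*√11746/28 ≈ 19.353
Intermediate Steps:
M(G, P) = -4*G
I(Y) = 1
Q(a) = -3*(1 + a)/(2*a) (Q(a) = -3*(a + 1)/(a + a) = -3*(1 + a)/(2*a))
√(K(376) + Q(M(7, -(11 - 1*(-10))))) = √(376 + 3*(-1 - (-4)*7)/(2*((-4*7)))) = √(376 + (3/2)*(-1 - 1*(-28))/(-28)) = √(376 + (3/2)*(-1/28)*(-1 + 28)) = √(376 + (3/2)*(-1/28)*27) = √(376 - 81/56) = √(20975/56) = 5*√11746/28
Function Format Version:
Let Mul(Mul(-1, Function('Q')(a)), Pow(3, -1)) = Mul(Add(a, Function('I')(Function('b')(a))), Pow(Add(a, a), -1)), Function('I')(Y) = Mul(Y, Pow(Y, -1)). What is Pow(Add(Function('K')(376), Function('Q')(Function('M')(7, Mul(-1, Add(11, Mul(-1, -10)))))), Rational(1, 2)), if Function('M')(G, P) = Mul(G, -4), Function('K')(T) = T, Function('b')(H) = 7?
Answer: Mul(Rational(5, 28), Pow(11746, Rational(1, 2))) ≈ 19.353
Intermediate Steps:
Function('M')(G, P) = Mul(-4, G)
Function('I')(Y) = 1
Function('Q')(a) = Mul(Rational(-3, 2), Pow(a, -1), Add(1, a)) (Function('Q')(a) = Mul(-3, Mul(Add(a, 1), Pow(Add(a, a), -1))) = Mul(-3, Mul(Add(1, a), Pow(Mul(2, a), -1))) = Mul(-3, Mul(Add(1, a), Mul(Rational(1, 2), Pow(a, -1)))) = Mul(-3, Mul(Rational(1, 2), Pow(a, -1), Add(1, a))) = Mul(Rational(-3, 2), Pow(a, -1), Add(1, a)))
Pow(Add(Function('K')(376), Function('Q')(Function('M')(7, Mul(-1, Add(11, Mul(-1, -10)))))), Rational(1, 2)) = Pow(Add(376, Mul(Rational(3, 2), Pow(Mul(-4, 7), -1), Add(-1, Mul(-1, Mul(-4, 7))))), Rational(1, 2)) = Pow(Add(376, Mul(Rational(3, 2), Pow(-28, -1), Add(-1, Mul(-1, -28)))), Rational(1, 2)) = Pow(Add(376, Mul(Rational(3, 2), Rational(-1, 28), Add(-1, 28))), Rational(1, 2)) = Pow(Add(376, Mul(Rational(3, 2), Rational(-1, 28), 27)), Rational(1, 2)) = Pow(Add(376, Rational(-81, 56)), Rational(1, 2)) = Pow(Rational(20975, 56), Rational(1, 2)) = Mul(Rational(5, 28), Pow(11746, Rational(1, 2)))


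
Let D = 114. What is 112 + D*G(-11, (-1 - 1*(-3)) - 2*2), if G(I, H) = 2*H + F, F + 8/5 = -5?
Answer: -5482/5 ≈ -1096.4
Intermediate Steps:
F = -33/5 (F = -8/5 - 5 = -33/5 ≈ -6.6000)
G(I, H) = -33/5 + 2*H (G(I, H) = 2*H - 33/5 = -33/5 + 2*H)
112 + D*G(-11, (-1 - 1*(-3)) - 2*2) = 112 + 114*(-33/5 + 2*((-1 - 1*(-3)) - 2*2)) = 112 + 114*(-33/5 + 2*((-1 + 3) - 4)) = 112 + 114*(-33/5 + 2*(2 - 4)) = 112 + 114*(-33/5 + 2*(-2)) = 112 + 114*(-33/5 - 4) = 112 + 114*(-53/5) = 112 - 6042/5 = -5482/5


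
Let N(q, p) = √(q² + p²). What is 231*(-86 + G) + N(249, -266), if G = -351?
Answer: -100947 + √132757 ≈ -1.0058e+5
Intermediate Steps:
N(q, p) = √(p² + q²)
231*(-86 + G) + N(249, -266) = 231*(-86 - 351) + √((-266)² + 249²) = 231*(-437) + √(70756 + 62001) = -100947 + √132757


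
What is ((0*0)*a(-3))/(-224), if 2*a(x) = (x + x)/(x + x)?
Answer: 0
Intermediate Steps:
a(x) = ½ (a(x) = ((x + x)/(x + x))/2 = ((2*x)/((2*x)))/2 = ((2*x)*(1/(2*x)))/2 = (½)*1 = ½)
((0*0)*a(-3))/(-224) = ((0*0)*(½))/(-224) = (0*(½))*(-1/224) = 0*(-1/224) = 0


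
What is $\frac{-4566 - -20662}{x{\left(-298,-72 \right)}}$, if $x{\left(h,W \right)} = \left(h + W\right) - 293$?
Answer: $- \frac{16096}{663} \approx -24.278$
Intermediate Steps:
$x{\left(h,W \right)} = -293 + W + h$ ($x{\left(h,W \right)} = \left(W + h\right) - 293 = -293 + W + h$)
$\frac{-4566 - -20662}{x{\left(-298,-72 \right)}} = \frac{-4566 - -20662}{-293 - 72 - 298} = \frac{-4566 + 20662}{-663} = 16096 \left(- \frac{1}{663}\right) = - \frac{16096}{663}$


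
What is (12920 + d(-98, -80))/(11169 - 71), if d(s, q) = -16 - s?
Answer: 6501/5549 ≈ 1.1716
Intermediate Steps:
(12920 + d(-98, -80))/(11169 - 71) = (12920 + (-16 - 1*(-98)))/(11169 - 71) = (12920 + (-16 + 98))/11098 = (12920 + 82)*(1/11098) = 13002*(1/11098) = 6501/5549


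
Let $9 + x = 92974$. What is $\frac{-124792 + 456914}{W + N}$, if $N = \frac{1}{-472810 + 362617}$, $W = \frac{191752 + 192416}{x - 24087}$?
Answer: $\frac{1260381975644694}{21166277773} \approx 59547.0$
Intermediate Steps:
$x = 92965$ ($x = -9 + 92974 = 92965$)
$W = \frac{192084}{34439}$ ($W = \frac{191752 + 192416}{92965 - 24087} = \frac{384168}{68878} = 384168 \cdot \frac{1}{68878} = \frac{192084}{34439} \approx 5.5775$)
$N = - \frac{1}{110193}$ ($N = \frac{1}{-110193} = - \frac{1}{110193} \approx -9.075 \cdot 10^{-6}$)
$\frac{-124792 + 456914}{W + N} = \frac{-124792 + 456914}{\frac{192084}{34439} - \frac{1}{110193}} = \frac{332122}{\frac{21166277773}{3794936727}} = 332122 \cdot \frac{3794936727}{21166277773} = \frac{1260381975644694}{21166277773}$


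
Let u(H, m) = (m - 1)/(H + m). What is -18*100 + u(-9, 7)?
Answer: -1803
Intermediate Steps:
u(H, m) = (-1 + m)/(H + m)
-18*100 + u(-9, 7) = -18*100 + (-1 + 7)/(-9 + 7) = -1800 + 6/(-2) = -1800 - ½*6 = -1800 - 3 = -1803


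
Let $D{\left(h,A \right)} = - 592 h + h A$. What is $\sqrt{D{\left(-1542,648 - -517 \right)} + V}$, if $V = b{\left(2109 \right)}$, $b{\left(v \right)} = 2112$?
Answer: $i \sqrt{881454} \approx 938.86 i$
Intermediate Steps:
$D{\left(h,A \right)} = - 592 h + A h$
$V = 2112$
$\sqrt{D{\left(-1542,648 - -517 \right)} + V} = \sqrt{- 1542 \left(-592 + \left(648 - -517\right)\right) + 2112} = \sqrt{- 1542 \left(-592 + \left(648 + 517\right)\right) + 2112} = \sqrt{- 1542 \left(-592 + 1165\right) + 2112} = \sqrt{\left(-1542\right) 573 + 2112} = \sqrt{-883566 + 2112} = \sqrt{-881454} = i \sqrt{881454}$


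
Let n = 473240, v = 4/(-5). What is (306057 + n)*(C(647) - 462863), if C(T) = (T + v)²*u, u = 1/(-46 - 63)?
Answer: -991063974131692/2725 ≈ -3.6369e+11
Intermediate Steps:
v = -⅘ (v = 4*(-⅕) = -⅘ ≈ -0.80000)
u = -1/109 (u = 1/(-109) = -1/109 ≈ -0.0091743)
C(T) = -(-⅘ + T)²/109 (C(T) = (T - ⅘)²*(-1/109) = (-⅘ + T)²*(-1/109) = -(-⅘ + T)²/109)
(306057 + n)*(C(647) - 462863) = (306057 + 473240)*(-(-4 + 5*647)²/2725 - 462863) = 779297*(-(-4 + 3235)²/2725 - 462863) = 779297*(-1/2725*3231² - 462863) = 779297*(-1/2725*10439361 - 462863) = 779297*(-10439361/2725 - 462863) = 779297*(-1271741036/2725) = -991063974131692/2725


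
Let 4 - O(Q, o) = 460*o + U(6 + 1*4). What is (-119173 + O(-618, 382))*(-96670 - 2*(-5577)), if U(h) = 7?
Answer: 25218326336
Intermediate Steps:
O(Q, o) = -3 - 460*o (O(Q, o) = 4 - (460*o + 7) = 4 - (7 + 460*o) = 4 + (-7 - 460*o) = -3 - 460*o)
(-119173 + O(-618, 382))*(-96670 - 2*(-5577)) = (-119173 + (-3 - 460*382))*(-96670 - 2*(-5577)) = (-119173 + (-3 - 175720))*(-96670 + 11154) = (-119173 - 175723)*(-85516) = -294896*(-85516) = 25218326336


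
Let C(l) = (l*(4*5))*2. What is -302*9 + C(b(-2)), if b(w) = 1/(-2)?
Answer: -2738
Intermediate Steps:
b(w) = -½
C(l) = 40*l (C(l) = (l*20)*2 = (20*l)*2 = 40*l)
-302*9 + C(b(-2)) = -302*9 + 40*(-½) = -2718 - 20 = -2738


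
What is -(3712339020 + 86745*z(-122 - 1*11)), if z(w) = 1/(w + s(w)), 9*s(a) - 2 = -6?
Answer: -4458518382315/1201 ≈ -3.7123e+9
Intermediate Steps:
s(a) = -4/9 (s(a) = 2/9 + (1/9)*(-6) = 2/9 - 2/3 = -4/9)
z(w) = 1/(-4/9 + w) (z(w) = 1/(w - 4/9) = 1/(-4/9 + w))
-(3712339020 + 86745*z(-122 - 1*11)) = -(3712339020 + 780705/(-4 + 9*(-122 - 1*11))) = -(3712339020 + 780705/(-4 + 9*(-122 - 11))) = -(3712339020 + 780705/(-4 + 9*(-133))) = -(3712339020 + 780705/(-4 - 1197)) = -86745/(1/(42796 + 9/(-1201))) = -86745/(1/(42796 + 9*(-1/1201))) = -86745/(1/(42796 - 9/1201)) = -86745/(1/(51397987/1201)) = -86745/1201/51397987 = -86745*51397987/1201 = -4458518382315/1201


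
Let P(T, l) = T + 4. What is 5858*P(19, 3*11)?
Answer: 134734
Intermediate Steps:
P(T, l) = 4 + T
5858*P(19, 3*11) = 5858*(4 + 19) = 5858*23 = 134734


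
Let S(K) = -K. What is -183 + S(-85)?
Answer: -98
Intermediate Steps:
-183 + S(-85) = -183 - 1*(-85) = -183 + 85 = -98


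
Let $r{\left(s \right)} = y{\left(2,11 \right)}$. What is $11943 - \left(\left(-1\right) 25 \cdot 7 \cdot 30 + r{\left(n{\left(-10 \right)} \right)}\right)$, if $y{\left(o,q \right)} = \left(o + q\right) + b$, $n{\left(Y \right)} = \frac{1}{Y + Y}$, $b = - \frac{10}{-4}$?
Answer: $\frac{34355}{2} \approx 17178.0$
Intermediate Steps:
$b = \frac{5}{2}$ ($b = \left(-10\right) \left(- \frac{1}{4}\right) = \frac{5}{2} \approx 2.5$)
$n{\left(Y \right)} = \frac{1}{2 Y}$
$y{\left(o,q \right)} = \frac{5}{2} + o + q$ ($y{\left(o,q \right)} = \left(o + q\right) + \frac{5}{2} = \frac{5}{2} + o + q$)
$r{\left(s \right)} = \frac{31}{2}$ ($r{\left(s \right)} = \frac{5}{2} + 2 + 11 = \frac{31}{2}$)
$11943 - \left(\left(-1\right) 25 \cdot 7 \cdot 30 + r{\left(n{\left(-10 \right)} \right)}\right) = 11943 - \left(\frac{31}{2} - 25 \cdot 7 \cdot 30\right) = 11943 + \left(175 \cdot 30 - \frac{31}{2}\right) = 11943 + \left(5250 - \frac{31}{2}\right) = 11943 + \frac{10469}{2} = \frac{34355}{2}$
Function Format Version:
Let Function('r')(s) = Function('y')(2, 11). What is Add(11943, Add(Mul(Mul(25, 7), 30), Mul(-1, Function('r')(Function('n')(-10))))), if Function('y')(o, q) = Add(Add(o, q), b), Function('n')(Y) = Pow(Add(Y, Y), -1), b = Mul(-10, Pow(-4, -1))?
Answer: Rational(34355, 2) ≈ 17178.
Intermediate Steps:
b = Rational(5, 2) (b = Mul(-10, Rational(-1, 4)) = Rational(5, 2) ≈ 2.5000)
Function('n')(Y) = Mul(Rational(1, 2), Pow(Y, -1)) (Function('n')(Y) = Pow(Mul(2, Y), -1) = Mul(Rational(1, 2), Pow(Y, -1)))
Function('y')(o, q) = Add(Rational(5, 2), o, q) (Function('y')(o, q) = Add(Add(o, q), Rational(5, 2)) = Add(Rational(5, 2), o, q))
Function('r')(s) = Rational(31, 2) (Function('r')(s) = Add(Rational(5, 2), 2, 11) = Rational(31, 2))
Add(11943, Add(Mul(Mul(25, 7), 30), Mul(-1, Function('r')(Function('n')(-10))))) = Add(11943, Add(Mul(Mul(25, 7), 30), Mul(-1, Rational(31, 2)))) = Add(11943, Add(Mul(175, 30), Rational(-31, 2))) = Add(11943, Add(5250, Rational(-31, 2))) = Add(11943, Rational(10469, 2)) = Rational(34355, 2)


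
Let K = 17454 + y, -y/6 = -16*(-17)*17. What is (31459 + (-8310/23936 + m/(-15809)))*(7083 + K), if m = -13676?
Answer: -19088728584624867/189202112 ≈ -1.0089e+8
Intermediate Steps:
y = -27744 (y = -6*(-16*(-17))*17 = -1632*17 = -6*4624 = -27744)
K = -10290 (K = 17454 - 27744 = -10290)
(31459 + (-8310/23936 + m/(-15809)))*(7083 + K) = (31459 + (-8310/23936 - 13676/(-15809)))*(7083 - 10290) = (31459 + (-8310*1/23936 - 13676*(-1/15809)))*(-3207) = (31459 + (-4155/11968 + 13676/15809))*(-3207) = (31459 + 97987973/189202112)*(-3207) = (5952207229381/189202112)*(-3207) = -19088728584624867/189202112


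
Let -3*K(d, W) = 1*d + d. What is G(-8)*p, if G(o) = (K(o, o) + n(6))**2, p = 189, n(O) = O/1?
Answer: 24276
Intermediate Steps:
n(O) = O (n(O) = O*1 = O)
K(d, W) = -2*d/3 (K(d, W) = -(1*d + d)/3 = -(d + d)/3 = -2*d/3)
G(o) = (6 - 2*o/3)**2 (G(o) = (-2*o/3 + 6)**2 = (6 - 2*o/3)**2)
G(-8)*p = (4*(-9 - 8)**2/9)*189 = ((4/9)*(-17)**2)*189 = ((4/9)*289)*189 = (1156/9)*189 = 24276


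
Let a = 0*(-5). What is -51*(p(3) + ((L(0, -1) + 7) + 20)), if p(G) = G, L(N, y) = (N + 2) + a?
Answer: -1632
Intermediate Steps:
a = 0
L(N, y) = 2 + N (L(N, y) = (N + 2) + 0 = (2 + N) + 0 = 2 + N)
-51*(p(3) + ((L(0, -1) + 7) + 20)) = -51*(3 + (((2 + 0) + 7) + 20)) = -51*(3 + ((2 + 7) + 20)) = -51*(3 + (9 + 20)) = -51*(3 + 29) = -51*32 = -1632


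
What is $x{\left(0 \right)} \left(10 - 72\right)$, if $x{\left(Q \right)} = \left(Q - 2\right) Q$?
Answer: $0$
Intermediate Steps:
$x{\left(Q \right)} = Q \left(-2 + Q\right)$ ($x{\left(Q \right)} = \left(-2 + Q\right) Q = Q \left(-2 + Q\right)$)
$x{\left(0 \right)} \left(10 - 72\right) = 0 \left(-2 + 0\right) \left(10 - 72\right) = 0 \left(-2\right) \left(-62\right) = 0 \left(-62\right) = 0$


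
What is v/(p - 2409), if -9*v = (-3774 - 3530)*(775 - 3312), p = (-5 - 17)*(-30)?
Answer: 1684568/1431 ≈ 1177.2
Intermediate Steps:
p = 660 (p = -22*(-30) = 660)
v = -18530248/9 (v = -(-3774 - 3530)*(775 - 3312)/9 = -(-7304)*(-2537)/9 = -⅑*18530248 = -18530248/9 ≈ -2.0589e+6)
v/(p - 2409) = -18530248/(9*(660 - 2409)) = -18530248/9/(-1749) = -18530248/9*(-1/1749) = 1684568/1431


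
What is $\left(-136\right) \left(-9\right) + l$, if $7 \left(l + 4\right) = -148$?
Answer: $\frac{8392}{7} \approx 1198.9$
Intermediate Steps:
$l = - \frac{176}{7}$ ($l = -4 + \frac{1}{7} \left(-148\right) = -4 - \frac{148}{7} = - \frac{176}{7} \approx -25.143$)
$\left(-136\right) \left(-9\right) + l = \left(-136\right) \left(-9\right) - \frac{176}{7} = 1224 - \frac{176}{7} = \frac{8392}{7}$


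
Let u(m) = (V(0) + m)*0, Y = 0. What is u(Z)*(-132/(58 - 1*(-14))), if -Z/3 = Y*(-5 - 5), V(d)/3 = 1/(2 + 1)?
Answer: 0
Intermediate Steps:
V(d) = 1 (V(d) = 3/(2 + 1) = 3/3 = 3*(⅓) = 1)
Z = 0 (Z = -0*(-5 - 5) = -0*(-10) = -3*0 = 0)
u(m) = 0 (u(m) = (1 + m)*0 = 0)
u(Z)*(-132/(58 - 1*(-14))) = 0*(-132/(58 - 1*(-14))) = 0*(-132/(58 + 14)) = 0*(-132/72) = 0*(-132*1/72) = 0*(-11/6) = 0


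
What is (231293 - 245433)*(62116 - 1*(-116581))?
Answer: -2526775580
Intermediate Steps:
(231293 - 245433)*(62116 - 1*(-116581)) = -14140*(62116 + 116581) = -14140*178697 = -2526775580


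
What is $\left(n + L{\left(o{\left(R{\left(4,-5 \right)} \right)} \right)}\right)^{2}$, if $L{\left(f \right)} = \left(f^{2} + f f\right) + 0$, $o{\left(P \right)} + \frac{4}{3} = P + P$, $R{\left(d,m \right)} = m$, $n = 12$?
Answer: $\frac{5856400}{81} \approx 72301.0$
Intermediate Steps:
$o{\left(P \right)} = - \frac{4}{3} + 2 P$ ($o{\left(P \right)} = - \frac{4}{3} + \left(P + P\right) = - \frac{4}{3} + 2 P$)
$L{\left(f \right)} = 2 f^{2}$ ($L{\left(f \right)} = \left(f^{2} + f^{2}\right) + 0 = 2 f^{2} + 0 = 2 f^{2}$)
$\left(n + L{\left(o{\left(R{\left(4,-5 \right)} \right)} \right)}\right)^{2} = \left(12 + 2 \left(- \frac{4}{3} + 2 \left(-5\right)\right)^{2}\right)^{2} = \left(12 + 2 \left(- \frac{4}{3} - 10\right)^{2}\right)^{2} = \left(12 + 2 \left(- \frac{34}{3}\right)^{2}\right)^{2} = \left(12 + 2 \cdot \frac{1156}{9}\right)^{2} = \left(12 + \frac{2312}{9}\right)^{2} = \left(\frac{2420}{9}\right)^{2} = \frac{5856400}{81}$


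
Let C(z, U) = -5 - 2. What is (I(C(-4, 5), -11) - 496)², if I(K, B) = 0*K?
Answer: 246016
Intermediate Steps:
C(z, U) = -7
I(K, B) = 0
(I(C(-4, 5), -11) - 496)² = (0 - 496)² = (-496)² = 246016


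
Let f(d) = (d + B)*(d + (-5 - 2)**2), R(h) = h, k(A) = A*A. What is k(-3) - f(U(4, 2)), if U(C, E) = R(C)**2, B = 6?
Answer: -1421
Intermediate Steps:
k(A) = A**2
U(C, E) = C**2
f(d) = (6 + d)*(49 + d) (f(d) = (d + 6)*(d + (-5 - 2)**2) = (6 + d)*(d + (-7)**2) = (6 + d)*(d + 49) = (6 + d)*(49 + d))
k(-3) - f(U(4, 2)) = (-3)**2 - (294 + (4**2)**2 + 55*4**2) = 9 - (294 + 16**2 + 55*16) = 9 - (294 + 256 + 880) = 9 - 1*1430 = 9 - 1430 = -1421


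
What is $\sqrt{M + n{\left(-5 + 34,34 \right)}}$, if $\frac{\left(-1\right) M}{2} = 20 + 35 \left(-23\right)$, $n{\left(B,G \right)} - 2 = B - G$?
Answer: $\sqrt{1567} \approx 39.585$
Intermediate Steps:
$n{\left(B,G \right)} = 2 + B - G$ ($n{\left(B,G \right)} = 2 + \left(B - G\right) = 2 + B - G$)
$M = 1570$ ($M = - 2 \left(20 + 35 \left(-23\right)\right) = - 2 \left(20 - 805\right) = \left(-2\right) \left(-785\right) = 1570$)
$\sqrt{M + n{\left(-5 + 34,34 \right)}} = \sqrt{1570 + \left(2 + \left(-5 + 34\right) - 34\right)} = \sqrt{1570 + \left(2 + 29 - 34\right)} = \sqrt{1570 - 3} = \sqrt{1567}$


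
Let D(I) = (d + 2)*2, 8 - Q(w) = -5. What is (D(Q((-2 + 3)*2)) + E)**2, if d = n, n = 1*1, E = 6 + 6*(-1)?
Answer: 36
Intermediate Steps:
E = 0 (E = 6 - 6 = 0)
n = 1
Q(w) = 13 (Q(w) = 8 - 1*(-5) = 8 + 5 = 13)
d = 1
D(I) = 6 (D(I) = (1 + 2)*2 = 3*2 = 6)
(D(Q((-2 + 3)*2)) + E)**2 = (6 + 0)**2 = 6**2 = 36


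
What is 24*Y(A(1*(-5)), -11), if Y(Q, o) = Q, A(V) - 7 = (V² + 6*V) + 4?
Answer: 144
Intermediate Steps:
A(V) = 11 + V² + 6*V (A(V) = 7 + ((V² + 6*V) + 4) = 7 + (4 + V² + 6*V) = 11 + V² + 6*V)
24*Y(A(1*(-5)), -11) = 24*(11 + (1*(-5))² + 6*(1*(-5))) = 24*(11 + (-5)² + 6*(-5)) = 24*(11 + 25 - 30) = 24*6 = 144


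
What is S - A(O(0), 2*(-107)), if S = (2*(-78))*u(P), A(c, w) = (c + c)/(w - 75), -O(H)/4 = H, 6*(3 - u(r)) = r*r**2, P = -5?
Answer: -3718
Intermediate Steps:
u(r) = 3 - r**3/6 (u(r) = 3 - r*r**2/6 = 3 - r**3/6)
O(H) = -4*H
A(c, w) = 2*c/(-75 + w) (A(c, w) = (2*c)/(-75 + w) = 2*c/(-75 + w))
S = -3718 (S = (2*(-78))*(3 - 1/6*(-5)**3) = -156*(3 - 1/6*(-125)) = -156*(3 + 125/6) = -156*143/6 = -3718)
S - A(O(0), 2*(-107)) = -3718 - 2*(-4*0)/(-75 + 2*(-107)) = -3718 - 2*0/(-75 - 214) = -3718 - 2*0/(-289) = -3718 - 2*0*(-1)/289 = -3718 - 1*0 = -3718 + 0 = -3718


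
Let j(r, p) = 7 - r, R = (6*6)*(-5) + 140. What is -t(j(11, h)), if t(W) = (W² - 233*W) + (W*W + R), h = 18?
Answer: -924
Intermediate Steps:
R = -40 (R = 36*(-5) + 140 = -180 + 140 = -40)
t(W) = -40 - 233*W + 2*W² (t(W) = (W² - 233*W) + (W*W - 40) = (W² - 233*W) + (W² - 40) = (W² - 233*W) + (-40 + W²) = -40 - 233*W + 2*W²)
-t(j(11, h)) = -(-40 - 233*(7 - 1*11) + 2*(7 - 1*11)²) = -(-40 - 233*(7 - 11) + 2*(7 - 11)²) = -(-40 - 233*(-4) + 2*(-4)²) = -(-40 + 932 + 2*16) = -(-40 + 932 + 32) = -1*924 = -924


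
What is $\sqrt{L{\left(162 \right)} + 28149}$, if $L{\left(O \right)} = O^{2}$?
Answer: $\sqrt{54393} \approx 233.22$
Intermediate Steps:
$\sqrt{L{\left(162 \right)} + 28149} = \sqrt{162^{2} + 28149} = \sqrt{26244 + 28149} = \sqrt{54393}$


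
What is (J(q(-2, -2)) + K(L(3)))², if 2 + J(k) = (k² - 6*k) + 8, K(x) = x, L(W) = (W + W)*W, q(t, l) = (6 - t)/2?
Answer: 256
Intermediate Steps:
q(t, l) = 3 - t/2 (q(t, l) = (6 - t)*(½) = 3 - t/2)
L(W) = 2*W² (L(W) = (2*W)*W = 2*W²)
J(k) = 6 + k² - 6*k (J(k) = -2 + ((k² - 6*k) + 8) = -2 + (8 + k² - 6*k) = 6 + k² - 6*k)
(J(q(-2, -2)) + K(L(3)))² = ((6 + (3 - ½*(-2))² - 6*(3 - ½*(-2))) + 2*3²)² = ((6 + (3 + 1)² - 6*(3 + 1)) + 2*9)² = ((6 + 4² - 6*4) + 18)² = ((6 + 16 - 24) + 18)² = (-2 + 18)² = 16² = 256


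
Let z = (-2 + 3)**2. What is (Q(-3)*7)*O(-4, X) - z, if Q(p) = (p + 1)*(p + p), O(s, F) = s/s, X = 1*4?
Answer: 83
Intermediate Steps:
X = 4
O(s, F) = 1
Q(p) = 2*p*(1 + p) (Q(p) = (1 + p)*(2*p) = 2*p*(1 + p))
z = 1 (z = 1**2 = 1)
(Q(-3)*7)*O(-4, X) - z = ((2*(-3)*(1 - 3))*7)*1 - 1*1 = ((2*(-3)*(-2))*7)*1 - 1 = (12*7)*1 - 1 = 84*1 - 1 = 84 - 1 = 83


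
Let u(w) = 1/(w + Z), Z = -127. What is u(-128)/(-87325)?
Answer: 1/22267875 ≈ 4.4908e-8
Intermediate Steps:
u(w) = 1/(-127 + w) (u(w) = 1/(w - 127) = 1/(-127 + w))
u(-128)/(-87325) = 1/(-127 - 128*(-87325)) = -1/87325/(-255) = -1/255*(-1/87325) = 1/22267875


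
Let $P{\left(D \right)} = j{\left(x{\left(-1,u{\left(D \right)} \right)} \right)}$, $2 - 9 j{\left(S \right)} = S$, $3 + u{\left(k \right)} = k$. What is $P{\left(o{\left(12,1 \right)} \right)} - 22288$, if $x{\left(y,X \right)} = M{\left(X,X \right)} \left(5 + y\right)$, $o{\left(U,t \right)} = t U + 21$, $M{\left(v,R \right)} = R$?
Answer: $- \frac{200710}{9} \approx -22301.0$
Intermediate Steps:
$o{\left(U,t \right)} = 21 + U t$ ($o{\left(U,t \right)} = U t + 21 = 21 + U t$)
$u{\left(k \right)} = -3 + k$
$x{\left(y,X \right)} = X \left(5 + y\right)$
$j{\left(S \right)} = \frac{2}{9} - \frac{S}{9}$
$P{\left(D \right)} = \frac{14}{9} - \frac{4 D}{9}$ ($P{\left(D \right)} = \frac{2}{9} - \frac{\left(-3 + D\right) \left(5 - 1\right)}{9} = \frac{2}{9} - \frac{\left(-3 + D\right) 4}{9} = \frac{2}{9} - \frac{-12 + 4 D}{9} = \frac{2}{9} - \left(- \frac{4}{3} + \frac{4 D}{9}\right) = \frac{14}{9} - \frac{4 D}{9}$)
$P{\left(o{\left(12,1 \right)} \right)} - 22288 = \left(\frac{14}{9} - \frac{4 \left(21 + 12 \cdot 1\right)}{9}\right) - 22288 = \left(\frac{14}{9} - \frac{4 \left(21 + 12\right)}{9}\right) - 22288 = \left(\frac{14}{9} - \frac{44}{3}\right) - 22288 = - \frac{118}{9} - 22288 = - \frac{200710}{9}$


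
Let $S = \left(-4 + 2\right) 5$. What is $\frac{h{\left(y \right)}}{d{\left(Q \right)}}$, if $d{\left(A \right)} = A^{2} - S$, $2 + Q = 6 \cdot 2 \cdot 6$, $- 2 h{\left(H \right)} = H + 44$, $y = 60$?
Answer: $- \frac{26}{2455} \approx -0.010591$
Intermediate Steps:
$h{\left(H \right)} = -22 - \frac{H}{2}$ ($h{\left(H \right)} = - \frac{H + 44}{2} = - \frac{44 + H}{2} = -22 - \frac{H}{2}$)
$S = -10$ ($S = \left(-2\right) 5 = -10$)
$Q = 70$ ($Q = -2 + 6 \cdot 2 \cdot 6 = -2 + 12 \cdot 6 = -2 + 72 = 70$)
$d{\left(A \right)} = 10 + A^{2}$ ($d{\left(A \right)} = A^{2} - -10 = A^{2} + 10 = 10 + A^{2}$)
$\frac{h{\left(y \right)}}{d{\left(Q \right)}} = \frac{-22 - 30}{10 + 70^{2}} = \frac{-22 - 30}{10 + 4900} = - \frac{52}{4910} = \left(-52\right) \frac{1}{4910} = - \frac{26}{2455}$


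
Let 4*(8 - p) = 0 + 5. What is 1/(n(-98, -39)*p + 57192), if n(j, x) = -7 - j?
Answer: 4/231225 ≈ 1.7299e-5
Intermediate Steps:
p = 27/4 (p = 8 - (0 + 5)/4 = 8 - ¼*5 = 8 - 5/4 = 27/4 ≈ 6.7500)
1/(n(-98, -39)*p + 57192) = 1/((-7 - 1*(-98))*(27/4) + 57192) = 1/((-7 + 98)*(27/4) + 57192) = 1/(91*(27/4) + 57192) = 1/(2457/4 + 57192) = 1/(231225/4) = 4/231225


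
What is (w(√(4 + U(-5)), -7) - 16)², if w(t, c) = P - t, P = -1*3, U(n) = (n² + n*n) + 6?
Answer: 421 + 76*√15 ≈ 715.35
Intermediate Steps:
U(n) = 6 + 2*n² (U(n) = (n² + n²) + 6 = 2*n² + 6 = 6 + 2*n²)
P = -3
w(t, c) = -3 - t
(w(√(4 + U(-5)), -7) - 16)² = ((-3 - √(4 + (6 + 2*(-5)²))) - 16)² = ((-3 - √(4 + (6 + 2*25))) - 16)² = ((-3 - √(4 + (6 + 50))) - 16)² = ((-3 - √(4 + 56)) - 16)² = ((-3 - √60) - 16)² = ((-3 - 2*√15) - 16)² = (-19 - 2*√15)²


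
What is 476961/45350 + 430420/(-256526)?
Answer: 51416675243/5816727050 ≈ 8.8394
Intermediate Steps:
476961/45350 + 430420/(-256526) = 476961*(1/45350) + 430420*(-1/256526) = 476961/45350 - 215210/128263 = 51416675243/5816727050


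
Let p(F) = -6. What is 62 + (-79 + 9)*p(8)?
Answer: 482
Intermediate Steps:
62 + (-79 + 9)*p(8) = 62 + (-79 + 9)*(-6) = 62 - 70*(-6) = 62 + 420 = 482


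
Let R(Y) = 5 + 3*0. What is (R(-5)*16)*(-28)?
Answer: -2240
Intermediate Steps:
R(Y) = 5 (R(Y) = 5 + 0 = 5)
(R(-5)*16)*(-28) = (5*16)*(-28) = 80*(-28) = -2240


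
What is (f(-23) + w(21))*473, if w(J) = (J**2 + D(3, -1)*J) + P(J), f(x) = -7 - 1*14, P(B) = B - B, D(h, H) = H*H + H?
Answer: 198660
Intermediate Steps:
D(h, H) = H + H**2 (D(h, H) = H**2 + H = H + H**2)
P(B) = 0
f(x) = -21 (f(x) = -7 - 14 = -21)
w(J) = J**2 (w(J) = (J**2 + (-(1 - 1))*J) + 0 = (J**2 + (-1*0)*J) + 0 = (J**2 + 0*J) + 0 = (J**2 + 0) + 0 = J**2 + 0 = J**2)
(f(-23) + w(21))*473 = (-21 + 21**2)*473 = (-21 + 441)*473 = 420*473 = 198660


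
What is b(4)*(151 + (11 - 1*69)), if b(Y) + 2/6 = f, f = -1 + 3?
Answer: 155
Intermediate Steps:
f = 2
b(Y) = 5/3 (b(Y) = -⅓ + 2 = 5/3)
b(4)*(151 + (11 - 1*69)) = 5*(151 + (11 - 1*69))/3 = 5*(151 + (11 - 69))/3 = 5*(151 - 58)/3 = (5/3)*93 = 155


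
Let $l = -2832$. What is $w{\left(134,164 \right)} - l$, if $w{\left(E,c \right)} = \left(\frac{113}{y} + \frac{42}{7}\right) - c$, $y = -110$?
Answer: $\frac{294027}{110} \approx 2673.0$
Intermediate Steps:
$w{\left(E,c \right)} = \frac{547}{110} - c$ ($w{\left(E,c \right)} = \left(\frac{113}{-110} + \frac{42}{7}\right) - c = \left(113 \left(- \frac{1}{110}\right) + 42 \cdot \frac{1}{7}\right) - c = \left(- \frac{113}{110} + 6\right) - c = \frac{547}{110} - c$)
$w{\left(134,164 \right)} - l = \left(\frac{547}{110} - 164\right) - -2832 = \left(\frac{547}{110} - 164\right) + 2832 = - \frac{17493}{110} + 2832 = \frac{294027}{110}$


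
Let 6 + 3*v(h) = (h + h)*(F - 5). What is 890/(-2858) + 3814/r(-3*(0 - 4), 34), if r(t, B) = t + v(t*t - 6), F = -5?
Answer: -2927578/650195 ≈ -4.5026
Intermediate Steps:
v(h) = -2 - 20*h/3 (v(h) = -2 + ((h + h)*(-5 - 5))/3 = -2 + ((2*h)*(-10))/3 = -2 + (-20*h)/3 = -2 - 20*h/3)
r(t, B) = 38 + t - 20*t²/3 (r(t, B) = t + (-2 - 20*(t*t - 6)/3) = t + (-2 - 20*(t² - 6)/3) = t + (-2 - 20*(-6 + t²)/3) = t + (-2 + (40 - 20*t²/3)) = t + (38 - 20*t²/3) = 38 + t - 20*t²/3)
890/(-2858) + 3814/r(-3*(0 - 4), 34) = 890/(-2858) + 3814/(38 - 3*(0 - 4) - 20*9*(0 - 4)²/3) = 890*(-1/2858) + 3814/(38 - 3*(-4) - 20*(-3*(-4))²/3) = -445/1429 + 3814/(38 + 12 - 20/3*12²) = -445/1429 + 3814/(38 + 12 - 20/3*144) = -445/1429 + 3814/(38 + 12 - 960) = -445/1429 + 3814/(-910) = -445/1429 + 3814*(-1/910) = -445/1429 - 1907/455 = -2927578/650195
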